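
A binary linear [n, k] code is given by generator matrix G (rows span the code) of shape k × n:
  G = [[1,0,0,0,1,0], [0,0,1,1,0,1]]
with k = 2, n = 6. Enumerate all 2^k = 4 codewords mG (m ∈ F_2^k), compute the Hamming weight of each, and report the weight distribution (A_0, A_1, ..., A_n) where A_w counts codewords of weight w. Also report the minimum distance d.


Weight distribution: A_0 = 1, A_2 = 1, A_3 = 1, A_5 = 1. Minimum distance d = 2.

Enumerate all 2^2 = 4 messages m ∈ F_2^2.
For each, compute codeword c = mG in F_2^6, then tally its weight.
  m = 00 → c = 000000, weight = 0.
  m = 10 → c = 100010, weight = 2.
  m = 01 → c = 001101, weight = 3.
  m = 11 → c = 101111, weight = 5.
Tally weights:
  weight 0: 1 codewords.
  weight 2: 1 codewords.
  weight 3: 1 codewords.
  weight 5: 1 codewords.
Minimum distance d = smallest w > 0 with A_w > 0 = 2.
Sanity: Σ A_w = 4 = 2^2 = 4 ✓.


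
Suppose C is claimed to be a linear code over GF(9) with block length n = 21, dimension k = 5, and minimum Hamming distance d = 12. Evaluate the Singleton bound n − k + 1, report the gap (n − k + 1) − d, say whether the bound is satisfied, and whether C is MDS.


Singleton RHS = n − k + 1 = 17, slack = 5, bound satisfied, not MDS.

Singleton bound: d ≤ n − k + 1.
Here n = 21, k = 5, so n − k + 1 = 17.
Given d = 12, check d ≤ 17: YES.
Slack = (n − k + 1) − d = 5.
The code is NOT MDS (slack = 5 > 0).
Description: the claimed parameters are [21, 5, 12]_9; such a code would be non-MDS.


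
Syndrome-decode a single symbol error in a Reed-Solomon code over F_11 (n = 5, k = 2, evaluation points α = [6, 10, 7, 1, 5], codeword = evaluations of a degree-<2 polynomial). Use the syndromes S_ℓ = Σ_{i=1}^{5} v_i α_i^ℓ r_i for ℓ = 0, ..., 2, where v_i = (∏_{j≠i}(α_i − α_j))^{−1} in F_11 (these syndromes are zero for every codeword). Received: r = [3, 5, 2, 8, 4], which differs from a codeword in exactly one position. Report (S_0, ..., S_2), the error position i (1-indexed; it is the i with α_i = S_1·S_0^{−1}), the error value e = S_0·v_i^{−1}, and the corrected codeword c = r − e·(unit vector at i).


S = (6, 5, 6), error at position 2, error magnitude e = 6, c = [3, 10, 2, 8, 4].

Step 1: column multipliers v_i = (∏_{j≠i}(α_i − α_j))^{−1} mod 11.
  i = 1 (α = 6): (6−10)(6−7)(6−1)(6−5) = (−4)·(−1)·5·1 = 20 ≡ 9, so v_1 = 9^{−1} = 5 (mod 11).
  i = 2 (α = 10): (10−6)(10−7)(10−1)(10−5) = 4·3·9·5 = 540 ≡ 1, so v_2 = 1^{−1} = 1 (mod 11).
  i = 3 (α = 7): (7−6)(7−10)(7−1)(7−5) = 1·(−3)·6·2 = −36 ≡ 8, so v_3 = 8^{−1} = 7 (mod 11).
  i = 4 (α = 1): (1−6)(1−10)(1−7)(1−5) = (−5)·(−9)·(−6)·(−4) = 1080 ≡ 2, so v_4 = 2^{−1} = 6 (mod 11).
  i = 5 (α = 5): (5−6)(5−10)(5−7)(5−1) = (−1)·(−5)·(−2)·4 = −40 ≡ 4, so v_5 = 4^{−1} = 3 (mod 11).
  v = [5, 1, 7, 6, 3].
Step 2: syndromes of r = [3, 5, 2, 8, 4] (all sums mod 11).
  S_0 = Σ v_i r_i = 5·3 + 1·5 + 7·2 + 6·8 + 3·4 = 94 ≡ 6.
  S_1 = Σ v_i α_i r_i = 5·6·3 + 1·10·5 + 7·7·2 + 6·1·8 + 3·5·4 = 346 ≡ 5.
  α_i^2 mod 11 = [3, 1, 5, 1, 3].
  S_2 = Σ v_i α_i^2 r_i = 5·3·3 + 1·1·5 + 7·5·2 + 6·1·8 + 3·3·4 = 204 ≡ 6.
  S = (6, 5, 6) ≠ 0, so r is not a codeword (an error is present).
Step 3: locate the error. For a single error e at position i, S_ℓ = v_i·e·α_i^ℓ, so α_err = S_1/S_0.
  S_0^{−1} = 6^{−1} = 2 (mod 11), so α_err = 5·2 = 10 ≡ 10 = α_2. Error position i = 2.
  Consistency check: S_2/S_1 = 6·9 = 54 ≡ 10 = α_err ✓ (single-error assumption holds).
Step 4: error magnitude e = S_0/v_2 = S_0·∏_{j≠2}(α_2 − α_j) = 6·1 = 6 ≡ 6 (mod 11).
Step 5: correct position 2: c_2 = r_2 − e = 5 − 6 ≡ 10 (mod 11). Hence c = [3, 10, 2, 8, 4].
  Check: interpolating c through the α_i gives m(x) = 9 + 10·x (degree < 2) with m(α_i) = c_i for every i, so c is indeed a codeword.


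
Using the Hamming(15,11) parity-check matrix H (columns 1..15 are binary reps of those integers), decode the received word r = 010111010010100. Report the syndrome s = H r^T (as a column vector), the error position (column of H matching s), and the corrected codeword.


s = (1, 0, 1, 1)^T, error position = 11, corrected codeword c = 010111010000100

Compute s = H r^T mod 2 one row at a time:
  s_1 = 1 + 0 + 0 + 1 + 0 + 1 + 0 + 0 = 3 ≡ 1 (mod 2).
  s_2 = 1 + 1 + 1 + 0 + 0 + 1 + 0 + 0 = 4 ≡ 0 (mod 2).
  s_3 = 1 + 0 + 1 + 0 + 0 + 1 + 0 + 0 = 3 ≡ 1 (mod 2).
  s_4 = 0 + 0 + 1 + 0 + 0 + 1 + 1 + 0 = 3 ≡ 1 (mod 2).
s = (1, 0, 1, 1)^T — this equals column 11 of H (binary 1011), so error is at position 11.
Correct: flip bit 11 of r = 010111010010100 to get c = 010111010000100.


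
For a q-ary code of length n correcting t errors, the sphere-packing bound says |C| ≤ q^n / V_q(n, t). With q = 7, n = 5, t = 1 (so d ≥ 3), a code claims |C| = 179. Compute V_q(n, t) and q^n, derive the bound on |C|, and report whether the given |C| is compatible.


V_q(n, t) = 31, q^n = 16807, Hamming bound = 542, |C| = 179 ≤ bound (satisfied).

Step 1: Compute V_q(n, t) = Σ_{j=0}^1 C(n, j) (q−1)^j.
  j = 0: C(5,0)·(6)^0 = 1·1 = 1.
  j = 1: C(5,1)·(6)^1 = 5·6 = 30.
  V_q(n, t) = 1 + 30 = 31.
Step 2: q^n = 7^5 = 16807.
Step 3: Hamming bound ⌊q^n / V_q(n,t)⌋ = ⌊16807/31⌋ = 542.
Step 4: Compare |C| = 179 to 542: satisfied.
The claimed |C| lies below the Hamming bound.


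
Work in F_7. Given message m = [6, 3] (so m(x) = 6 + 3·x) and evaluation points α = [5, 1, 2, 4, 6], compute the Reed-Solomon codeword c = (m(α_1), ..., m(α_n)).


c = [0, 2, 5, 4, 3]

Message polynomial: m(x) = 6 + 3·x (mod 7).
For each evaluation point α_i, compute m(α_i) mod 7:
  α_1 = 5: Horner steps 3 → 0, so m(5) = 0.
  α_2 = 1: Horner steps 3 → 2, so m(1) = 2.
  α_3 = 2: Horner steps 3 → 5, so m(2) = 5.
  α_4 = 4: Horner steps 3 → 4, so m(4) = 4.
  α_5 = 6: Horner steps 3 → 3, so m(6) = 3.
Codeword c = [0, 2, 5, 4, 3] ∈ F_7^5.


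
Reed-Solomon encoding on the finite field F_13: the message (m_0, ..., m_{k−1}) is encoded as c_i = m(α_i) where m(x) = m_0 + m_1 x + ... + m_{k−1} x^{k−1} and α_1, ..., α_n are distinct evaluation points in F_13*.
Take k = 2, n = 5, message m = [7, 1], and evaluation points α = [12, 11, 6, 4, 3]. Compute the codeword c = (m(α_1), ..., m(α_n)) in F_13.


c = [6, 5, 0, 11, 10]

Message polynomial: m(x) = 7 + 1·x (mod 13).
For each evaluation point α_i, compute m(α_i) mod 13:
  α_1 = 12: Horner steps 1 → 6, so m(12) = 6.
  α_2 = 11: Horner steps 1 → 5, so m(11) = 5.
  α_3 = 6: Horner steps 1 → 0, so m(6) = 0.
  α_4 = 4: Horner steps 1 → 11, so m(4) = 11.
  α_5 = 3: Horner steps 1 → 10, so m(3) = 10.
Codeword c = [6, 5, 0, 11, 10] ∈ F_13^5.


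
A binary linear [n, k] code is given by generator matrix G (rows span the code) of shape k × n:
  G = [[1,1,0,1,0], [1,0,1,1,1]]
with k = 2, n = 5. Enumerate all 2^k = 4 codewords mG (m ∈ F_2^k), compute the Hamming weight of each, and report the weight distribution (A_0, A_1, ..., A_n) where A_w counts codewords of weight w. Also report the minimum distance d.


Weight distribution: A_0 = 1, A_3 = 2, A_4 = 1. Minimum distance d = 3.

Enumerate all 2^2 = 4 messages m ∈ F_2^2.
For each, compute codeword c = mG in F_2^5, then tally its weight.
  m = 00 → c = 00000, weight = 0.
  m = 10 → c = 11010, weight = 3.
  m = 01 → c = 10111, weight = 4.
  m = 11 → c = 01101, weight = 3.
Tally weights:
  weight 0: 1 codewords.
  weight 3: 2 codewords.
  weight 4: 1 codewords.
Minimum distance d = smallest w > 0 with A_w > 0 = 3.
Sanity: Σ A_w = 4 = 2^2 = 4 ✓.


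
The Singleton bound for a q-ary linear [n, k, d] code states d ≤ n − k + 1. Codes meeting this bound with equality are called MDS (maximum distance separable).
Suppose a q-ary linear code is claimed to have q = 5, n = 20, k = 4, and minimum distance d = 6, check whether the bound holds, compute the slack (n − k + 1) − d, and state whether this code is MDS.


Singleton RHS = n − k + 1 = 17, slack = 11, bound satisfied, not MDS.

Singleton bound: d ≤ n − k + 1.
Here n = 20, k = 4, so n − k + 1 = 17.
Given d = 6, check d ≤ 17: YES.
Slack = (n − k + 1) − d = 11.
The code is NOT MDS (slack = 11 > 0).
Description: the claimed parameters are [20, 4, 6]_5; such a code would be non-MDS.


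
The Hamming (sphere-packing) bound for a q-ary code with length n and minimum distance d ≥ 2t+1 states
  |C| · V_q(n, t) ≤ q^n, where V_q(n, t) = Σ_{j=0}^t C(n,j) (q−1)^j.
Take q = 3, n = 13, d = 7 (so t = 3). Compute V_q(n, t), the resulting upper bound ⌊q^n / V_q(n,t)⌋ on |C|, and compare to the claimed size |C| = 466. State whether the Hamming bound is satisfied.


V_q(n, t) = 2627, q^n = 1594323, Hamming bound = 606, |C| = 466 ≤ bound (satisfied).

Step 1: Compute V_q(n, t) = Σ_{j=0}^3 C(n, j) (q−1)^j.
  j = 0: C(13,0)·(2)^0 = 1·1 = 1.
  j = 1: C(13,1)·(2)^1 = 13·2 = 26.
  j = 2: C(13,2)·(2)^2 = 78·4 = 312.
  j = 3: C(13,3)·(2)^3 = 286·8 = 2288.
  V_q(n, t) = 1 + 26 + 312 + 2288 = 2627.
Step 2: q^n = 3^13 = 1594323.
Step 3: Hamming bound ⌊q^n / V_q(n,t)⌋ = ⌊1594323/2627⌋ = 606.
Step 4: Compare |C| = 466 to 606: satisfied.
The claimed |C| lies below the Hamming bound.


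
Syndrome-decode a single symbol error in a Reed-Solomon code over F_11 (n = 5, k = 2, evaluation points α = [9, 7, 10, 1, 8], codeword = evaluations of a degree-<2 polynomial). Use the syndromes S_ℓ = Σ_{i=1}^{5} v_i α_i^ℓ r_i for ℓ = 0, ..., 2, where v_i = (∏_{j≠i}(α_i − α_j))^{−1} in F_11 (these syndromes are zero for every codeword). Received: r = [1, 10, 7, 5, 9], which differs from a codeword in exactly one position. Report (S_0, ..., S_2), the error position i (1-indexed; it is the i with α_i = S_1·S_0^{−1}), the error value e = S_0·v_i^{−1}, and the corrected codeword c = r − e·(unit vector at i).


S = (8, 6, 10), error at position 1, error magnitude e = 4, c = [8, 10, 7, 5, 9].

Step 1: column multipliers v_i = (∏_{j≠i}(α_i − α_j))^{−1} mod 11.
  i = 1 (α = 9): (9−7)(9−10)(9−1)(9−8) = 2·(−1)·8·1 = −16 ≡ 6, so v_1 = 6^{−1} = 2 (mod 11).
  i = 2 (α = 7): (7−9)(7−10)(7−1)(7−8) = (−2)·(−3)·6·(−1) = −36 ≡ 8, so v_2 = 8^{−1} = 7 (mod 11).
  i = 3 (α = 10): (10−9)(10−7)(10−1)(10−8) = 1·3·9·2 = 54 ≡ 10, so v_3 = 10^{−1} = 10 (mod 11).
  i = 4 (α = 1): (1−9)(1−7)(1−10)(1−8) = (−8)·(−6)·(−9)·(−7) = 3024 ≡ 10, so v_4 = 10^{−1} = 10 (mod 11).
  i = 5 (α = 8): (8−9)(8−7)(8−10)(8−1) = (−1)·1·(−2)·7 = 14 ≡ 3, so v_5 = 3^{−1} = 4 (mod 11).
  v = [2, 7, 10, 10, 4].
Step 2: syndromes of r = [1, 10, 7, 5, 9] (all sums mod 11).
  S_0 = Σ v_i r_i = 2·1 + 7·10 + 10·7 + 10·5 + 4·9 = 228 ≡ 8.
  S_1 = Σ v_i α_i r_i = 2·9·1 + 7·7·10 + 10·10·7 + 10·1·5 + 4·8·9 = 1546 ≡ 6.
  α_i^2 mod 11 = [4, 5, 1, 1, 9].
  S_2 = Σ v_i α_i^2 r_i = 2·4·1 + 7·5·10 + 10·1·7 + 10·1·5 + 4·9·9 = 802 ≡ 10.
  S = (8, 6, 10) ≠ 0, so r is not a codeword (an error is present).
Step 3: locate the error. For a single error e at position i, S_ℓ = v_i·e·α_i^ℓ, so α_err = S_1/S_0.
  S_0^{−1} = 8^{−1} = 7 (mod 11), so α_err = 6·7 = 42 ≡ 9 = α_1. Error position i = 1.
  Consistency check: S_2/S_1 = 10·2 = 20 ≡ 9 = α_err ✓ (single-error assumption holds).
Step 4: error magnitude e = S_0/v_1 = S_0·∏_{j≠1}(α_1 − α_j) = 8·6 = 48 ≡ 4 (mod 11).
Step 5: correct position 1: c_1 = r_1 − e = 1 − 4 ≡ 8 (mod 11). Hence c = [8, 10, 7, 5, 9].
  Check: interpolating c through the α_i gives m(x) = 6 + 10·x (degree < 2) with m(α_i) = c_i for every i, so c is indeed a codeword.


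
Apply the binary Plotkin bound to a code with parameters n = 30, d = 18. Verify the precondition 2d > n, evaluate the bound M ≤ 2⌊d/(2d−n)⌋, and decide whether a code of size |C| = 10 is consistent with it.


Plotkin bound M ≤ 6; given |C| = 10 > bound (violated).

Check applicability: 2d = 36, n = 30.
2d − n = 6 > 0, so Plotkin applies.
Compute d/(2d−n) = 18/6 ≈ 3.0000.
⌊d/(2d−n)⌋ = 3.
Plotkin bound: M ≤ 2·3 = 6.
Given |C| = 10, check: VIOLATED.
This |C| is above the Plotkin bound, so no binary code with n = 30, d = 18 and 10 codewords exists.


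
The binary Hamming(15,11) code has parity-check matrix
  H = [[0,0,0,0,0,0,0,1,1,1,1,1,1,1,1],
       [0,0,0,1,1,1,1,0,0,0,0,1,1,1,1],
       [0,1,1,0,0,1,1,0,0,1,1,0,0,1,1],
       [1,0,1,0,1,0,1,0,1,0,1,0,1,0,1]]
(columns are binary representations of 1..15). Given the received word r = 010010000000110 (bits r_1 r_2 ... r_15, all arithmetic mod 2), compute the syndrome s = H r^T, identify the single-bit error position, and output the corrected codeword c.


s = (0, 1, 0, 0)^T, error position = 4, corrected codeword c = 010110000000110

Compute s = H r^T mod 2 one row at a time:
  s_1 = 0 + 0 + 0 + 0 + 0 + 1 + 1 + 0 = 2 ≡ 0 (mod 2).
  s_2 = 0 + 1 + 0 + 0 + 0 + 1 + 1 + 0 = 3 ≡ 1 (mod 2).
  s_3 = 1 + 0 + 0 + 0 + 0 + 0 + 1 + 0 = 2 ≡ 0 (mod 2).
  s_4 = 0 + 0 + 1 + 0 + 0 + 0 + 1 + 0 = 2 ≡ 0 (mod 2).
s = (0, 1, 0, 0)^T — this equals column 4 of H (binary 0100), so error is at position 4.
Correct: flip bit 4 of r = 010010000000110 to get c = 010110000000110.


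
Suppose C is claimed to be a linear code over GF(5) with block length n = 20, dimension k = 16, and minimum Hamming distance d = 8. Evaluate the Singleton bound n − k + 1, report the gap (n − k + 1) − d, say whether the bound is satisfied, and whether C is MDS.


Singleton RHS = n − k + 1 = 5, slack = -3, bound violated (no such code; not MDS).

Singleton bound: d ≤ n − k + 1.
Here n = 20, k = 16, so n − k + 1 = 5.
Given d = 8, check d ≤ 5: NO.
Slack = (n − k + 1) − d = -3.
The slack is negative: d = 8 exceeds n − k + 1 = 5 by 3, so the Singleton bound is violated and no linear [20, 16, 8]_5 code can exist. In particular it is not MDS (MDS requires d = n − k + 1 exactly).
Description: the claimed parameters are [20, 16, 8]_5; such a code would be impossible (violates the Singleton bound).


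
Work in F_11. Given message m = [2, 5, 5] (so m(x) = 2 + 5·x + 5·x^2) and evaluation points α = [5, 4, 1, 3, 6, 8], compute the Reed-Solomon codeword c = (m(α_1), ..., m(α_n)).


c = [9, 3, 1, 7, 3, 10]

Message polynomial: m(x) = 2 + 5·x + 5·x^2 (mod 11).
For each evaluation point α_i, compute m(α_i) mod 11:
  α_1 = 5: Horner steps 5 → 8 → 9, so m(5) = 9.
  α_2 = 4: Horner steps 5 → 3 → 3, so m(4) = 3.
  α_3 = 1: Horner steps 5 → 10 → 1, so m(1) = 1.
  α_4 = 3: Horner steps 5 → 9 → 7, so m(3) = 7.
  α_5 = 6: Horner steps 5 → 2 → 3, so m(6) = 3.
  α_6 = 8: Horner steps 5 → 1 → 10, so m(8) = 10.
Codeword c = [9, 3, 1, 7, 3, 10] ∈ F_11^6.


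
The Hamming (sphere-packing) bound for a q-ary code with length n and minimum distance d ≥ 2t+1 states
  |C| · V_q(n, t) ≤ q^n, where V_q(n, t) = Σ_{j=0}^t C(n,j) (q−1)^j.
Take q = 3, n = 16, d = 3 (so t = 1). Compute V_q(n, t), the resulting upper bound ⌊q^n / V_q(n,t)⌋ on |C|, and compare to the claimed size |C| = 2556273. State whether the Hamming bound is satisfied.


V_q(n, t) = 33, q^n = 43046721, Hamming bound = 1304446, |C| = 2556273 > bound (violated).

Step 1: Compute V_q(n, t) = Σ_{j=0}^1 C(n, j) (q−1)^j.
  j = 0: C(16,0)·(2)^0 = 1·1 = 1.
  j = 1: C(16,1)·(2)^1 = 16·2 = 32.
  V_q(n, t) = 1 + 32 = 33.
Step 2: q^n = 3^16 = 43046721.
Step 3: Hamming bound ⌊q^n / V_q(n,t)⌋ = ⌊43046721/33⌋ = 1304446.
Step 4: Compare |C| = 2556273 to 1304446: violated.
The claimed |C| lies above the Hamming bound, so no 3-ary code of length 16 with d ≥ 3 can have 2556273 codewords.


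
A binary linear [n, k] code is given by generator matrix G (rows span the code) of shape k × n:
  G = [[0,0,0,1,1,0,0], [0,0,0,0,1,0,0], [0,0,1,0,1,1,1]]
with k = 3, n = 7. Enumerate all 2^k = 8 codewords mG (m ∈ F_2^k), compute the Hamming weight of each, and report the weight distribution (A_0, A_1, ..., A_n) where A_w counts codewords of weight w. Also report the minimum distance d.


Weight distribution: A_0 = 1, A_1 = 2, A_2 = 1, A_3 = 1, A_4 = 2, A_5 = 1. Minimum distance d = 1.

Enumerate all 2^3 = 8 messages m ∈ F_2^3.
For each, compute codeword c = mG in F_2^7, then tally its weight.
  m = 000 → c = 0000000, weight = 0.
  m = 100 → c = 0001100, weight = 2.
  m = 010 → c = 0000100, weight = 1.
  m = 110 → c = 0001000, weight = 1.
  m = 001 → c = 0010111, weight = 4.
  m = 101 → c = 0011011, weight = 4.
  m = 011 → c = 0010011, weight = 3.
  m = 111 → c = 0011111, weight = 5.
Tally weights:
  weight 0: 1 codewords.
  weight 1: 2 codewords.
  weight 2: 1 codewords.
  weight 3: 1 codewords.
  weight 4: 2 codewords.
  weight 5: 1 codewords.
Minimum distance d = smallest w > 0 with A_w > 0 = 1.
Sanity: Σ A_w = 8 = 2^3 = 8 ✓.


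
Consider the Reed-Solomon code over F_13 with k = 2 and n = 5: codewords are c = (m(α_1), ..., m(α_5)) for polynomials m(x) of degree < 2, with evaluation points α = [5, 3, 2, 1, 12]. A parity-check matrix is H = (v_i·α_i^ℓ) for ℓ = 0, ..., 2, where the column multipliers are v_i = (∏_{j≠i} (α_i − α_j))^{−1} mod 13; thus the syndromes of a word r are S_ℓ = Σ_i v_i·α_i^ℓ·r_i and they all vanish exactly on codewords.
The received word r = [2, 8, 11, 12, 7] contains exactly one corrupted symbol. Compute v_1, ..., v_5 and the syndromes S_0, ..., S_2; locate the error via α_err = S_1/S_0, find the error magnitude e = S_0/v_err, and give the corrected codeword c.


S = (5, 5, 5), error at position 4, error magnitude e = 11, c = [2, 8, 11, 1, 7].

Step 1: column multipliers v_i = (∏_{j≠i}(α_i − α_j))^{−1} mod 13.
  i = 1 (α = 5): (5−3)(5−2)(5−1)(5−12) = 2·3·4·(−7) = −168 ≡ 1, so v_1 = 1^{−1} = 1 (mod 13).
  i = 2 (α = 3): (3−5)(3−2)(3−1)(3−12) = (−2)·1·2·(−9) = 36 ≡ 10, so v_2 = 10^{−1} = 4 (mod 13).
  i = 3 (α = 2): (2−5)(2−3)(2−1)(2−12) = (−3)·(−1)·1·(−10) = −30 ≡ 9, so v_3 = 9^{−1} = 3 (mod 13).
  i = 4 (α = 1): (1−5)(1−3)(1−2)(1−12) = (−4)·(−2)·(−1)·(−11) = 88 ≡ 10, so v_4 = 10^{−1} = 4 (mod 13).
  i = 5 (α = 12): (12−5)(12−3)(12−2)(12−1) = 7·9·10·11 = 6930 ≡ 1, so v_5 = 1^{−1} = 1 (mod 13).
  v = [1, 4, 3, 4, 1].
Step 2: syndromes of r = [2, 8, 11, 12, 7] (all sums mod 13).
  S_0 = Σ v_i r_i = 1·2 + 4·8 + 3·11 + 4·12 + 1·7 = 122 ≡ 5.
  S_1 = Σ v_i α_i r_i = 1·5·2 + 4·3·8 + 3·2·11 + 4·1·12 + 1·12·7 = 304 ≡ 5.
  α_i^2 mod 13 = [12, 9, 4, 1, 1].
  S_2 = Σ v_i α_i^2 r_i = 1·12·2 + 4·9·8 + 3·4·11 + 4·1·12 + 1·1·7 = 499 ≡ 5.
  S = (5, 5, 5) ≠ 0, so r is not a codeword (an error is present).
Step 3: locate the error. For a single error e at position i, S_ℓ = v_i·e·α_i^ℓ, so α_err = S_1/S_0.
  S_0^{−1} = 5^{−1} = 8 (mod 13), so α_err = 5·8 = 40 ≡ 1 = α_4. Error position i = 4.
  Consistency check: S_2/S_1 = 5·8 = 40 ≡ 1 = α_err ✓ (single-error assumption holds).
Step 4: error magnitude e = S_0/v_4 = S_0·∏_{j≠4}(α_4 − α_j) = 5·10 = 50 ≡ 11 (mod 13).
Step 5: correct position 4: c_4 = r_4 − e = 12 − 11 ≡ 1 (mod 13). Hence c = [2, 8, 11, 1, 7].
  Check: interpolating c through the α_i gives m(x) = 4 + 10·x (degree < 2) with m(α_i) = c_i for every i, so c is indeed a codeword.


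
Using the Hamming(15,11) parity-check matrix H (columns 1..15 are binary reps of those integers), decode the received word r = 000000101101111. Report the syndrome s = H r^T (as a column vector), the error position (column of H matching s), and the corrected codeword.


s = (0, 1, 0, 0)^T, error position = 4, corrected codeword c = 000100101101111

Compute s = H r^T mod 2 one row at a time:
  s_1 = 0 + 1 + 1 + 0 + 1 + 1 + 1 + 1 = 6 ≡ 0 (mod 2).
  s_2 = 0 + 0 + 0 + 1 + 1 + 1 + 1 + 1 = 5 ≡ 1 (mod 2).
  s_3 = 0 + 0 + 0 + 1 + 1 + 0 + 1 + 1 = 4 ≡ 0 (mod 2).
  s_4 = 0 + 0 + 0 + 1 + 1 + 0 + 1 + 1 = 4 ≡ 0 (mod 2).
s = (0, 1, 0, 0)^T — this equals column 4 of H (binary 0100), so error is at position 4.
Correct: flip bit 4 of r = 000000101101111 to get c = 000100101101111.


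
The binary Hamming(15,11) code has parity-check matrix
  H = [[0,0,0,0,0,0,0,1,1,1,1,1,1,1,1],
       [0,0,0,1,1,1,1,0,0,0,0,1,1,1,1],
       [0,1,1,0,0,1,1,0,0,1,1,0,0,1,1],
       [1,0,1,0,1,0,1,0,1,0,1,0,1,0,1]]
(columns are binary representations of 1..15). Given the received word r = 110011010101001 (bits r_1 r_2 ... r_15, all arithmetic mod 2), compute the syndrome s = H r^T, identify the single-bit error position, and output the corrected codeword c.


s = (0, 0, 0, 1)^T, error position = 1, corrected codeword c = 010011010101001

Compute s = H r^T mod 2 one row at a time:
  s_1 = 1 + 0 + 1 + 0 + 1 + 0 + 0 + 1 = 4 ≡ 0 (mod 2).
  s_2 = 0 + 1 + 1 + 0 + 1 + 0 + 0 + 1 = 4 ≡ 0 (mod 2).
  s_3 = 1 + 0 + 1 + 0 + 1 + 0 + 0 + 1 = 4 ≡ 0 (mod 2).
  s_4 = 1 + 0 + 1 + 0 + 0 + 0 + 0 + 1 = 3 ≡ 1 (mod 2).
s = (0, 0, 0, 1)^T — this equals column 1 of H (binary 0001), so error is at position 1.
Correct: flip bit 1 of r = 110011010101001 to get c = 010011010101001.


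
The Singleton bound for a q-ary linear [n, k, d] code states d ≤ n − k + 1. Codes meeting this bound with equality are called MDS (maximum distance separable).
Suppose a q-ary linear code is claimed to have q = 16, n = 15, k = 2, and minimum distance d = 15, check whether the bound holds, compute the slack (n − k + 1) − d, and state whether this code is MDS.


Singleton RHS = n − k + 1 = 14, slack = -1, bound violated (no such code; not MDS).

Singleton bound: d ≤ n − k + 1.
Here n = 15, k = 2, so n − k + 1 = 14.
Given d = 15, check d ≤ 14: NO.
Slack = (n − k + 1) − d = -1.
The slack is negative: d = 15 exceeds n − k + 1 = 14 by 1, so the Singleton bound is violated and no linear [15, 2, 15]_16 code can exist. In particular it is not MDS (MDS requires d = n − k + 1 exactly).
Description: the claimed parameters are [15, 2, 15]_16; such a code would be impossible (violates the Singleton bound).


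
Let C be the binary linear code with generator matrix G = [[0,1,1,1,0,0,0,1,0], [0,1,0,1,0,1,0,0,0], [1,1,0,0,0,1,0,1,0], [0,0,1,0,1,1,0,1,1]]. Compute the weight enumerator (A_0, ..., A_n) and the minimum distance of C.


Weight distribution: A_0 = 1, A_2 = 1, A_3 = 4, A_4 = 3, A_5 = 4, A_6 = 3. Minimum distance d = 2.

Enumerate all 2^4 = 16 messages m ∈ F_2^4.
For each, compute codeword c = mG in F_2^9, then tally its weight.
  m = 0000 → c = 000000000, weight = 0.
  m = 1000 → c = 011100010, weight = 4.
  m = 0100 → c = 010101000, weight = 3.
  m = 1100 → c = 001001010, weight = 3.
  m = 0010 → c = 110001010, weight = 4.
  m = 1010 → c = 101101000, weight = 4.
  m = 0110 → c = 100100010, weight = 3.
  m = 1110 → c = 111000000, weight = 3.
  m = 0001 → c = 001011011, weight = 5.
  m = 1001 → c = 010111001, weight = 5.
  m = 0101 → c = 011110011, weight = 6.
  m = 1101 → c = 000010001, weight = 2.
  m = 0011 → c = 111010001, weight = 5.
  m = 1011 → c = 100110011, weight = 5.
  m = 0111 → c = 101111001, weight = 6.
  m = 1111 → c = 110011011, weight = 6.
Tally weights:
  weight 0: 1 codewords.
  weight 2: 1 codewords.
  weight 3: 4 codewords.
  weight 4: 3 codewords.
  weight 5: 4 codewords.
  weight 6: 3 codewords.
Minimum distance d = smallest w > 0 with A_w > 0 = 2.
Sanity: Σ A_w = 16 = 2^4 = 16 ✓.


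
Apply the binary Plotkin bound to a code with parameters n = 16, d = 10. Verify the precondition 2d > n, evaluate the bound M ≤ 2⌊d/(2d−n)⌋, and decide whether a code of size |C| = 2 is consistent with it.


Plotkin bound M ≤ 4; given |C| = 2 ≤ bound (satisfied).

Check applicability: 2d = 20, n = 16.
2d − n = 4 > 0, so Plotkin applies.
Compute d/(2d−n) = 10/4 ≈ 2.5000.
⌊d/(2d−n)⌋ = 2.
Plotkin bound: M ≤ 2·2 = 4.
Given |C| = 2, check: satisfied.
This |C| is below the Plotkin bound.


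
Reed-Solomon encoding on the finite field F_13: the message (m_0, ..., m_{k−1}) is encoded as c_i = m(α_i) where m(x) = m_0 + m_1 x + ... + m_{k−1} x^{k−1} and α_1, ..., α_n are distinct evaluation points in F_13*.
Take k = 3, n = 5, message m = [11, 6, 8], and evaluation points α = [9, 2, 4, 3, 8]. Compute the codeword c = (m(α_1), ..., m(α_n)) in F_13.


c = [11, 3, 7, 10, 12]

Message polynomial: m(x) = 11 + 6·x + 8·x^2 (mod 13).
For each evaluation point α_i, compute m(α_i) mod 13:
  α_1 = 9: Horner steps 8 → 0 → 11, so m(9) = 11.
  α_2 = 2: Horner steps 8 → 9 → 3, so m(2) = 3.
  α_3 = 4: Horner steps 8 → 12 → 7, so m(4) = 7.
  α_4 = 3: Horner steps 8 → 4 → 10, so m(3) = 10.
  α_5 = 8: Horner steps 8 → 5 → 12, so m(8) = 12.
Codeword c = [11, 3, 7, 10, 12] ∈ F_13^5.


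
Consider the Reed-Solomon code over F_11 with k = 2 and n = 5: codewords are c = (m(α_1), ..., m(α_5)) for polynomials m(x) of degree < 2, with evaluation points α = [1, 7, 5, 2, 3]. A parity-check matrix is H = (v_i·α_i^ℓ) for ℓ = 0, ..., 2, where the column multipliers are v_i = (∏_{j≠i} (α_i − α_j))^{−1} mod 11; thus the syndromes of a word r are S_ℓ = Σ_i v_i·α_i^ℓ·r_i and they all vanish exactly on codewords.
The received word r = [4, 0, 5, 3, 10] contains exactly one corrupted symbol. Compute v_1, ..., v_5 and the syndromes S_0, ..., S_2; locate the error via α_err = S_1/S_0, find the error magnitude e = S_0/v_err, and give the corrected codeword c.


S = (1, 2, 4), error at position 4, error magnitude e = 7, c = [4, 0, 5, 7, 10].

Step 1: column multipliers v_i = (∏_{j≠i}(α_i − α_j))^{−1} mod 11.
  i = 1 (α = 1): (1−7)(1−5)(1−2)(1−3) = (−6)·(−4)·(−1)·(−2) = 48 ≡ 4, so v_1 = 4^{−1} = 3 (mod 11).
  i = 2 (α = 7): (7−1)(7−5)(7−2)(7−3) = 6·2·5·4 = 240 ≡ 9, so v_2 = 9^{−1} = 5 (mod 11).
  i = 3 (α = 5): (5−1)(5−7)(5−2)(5−3) = 4·(−2)·3·2 = −48 ≡ 7, so v_3 = 7^{−1} = 8 (mod 11).
  i = 4 (α = 2): (2−1)(2−7)(2−5)(2−3) = 1·(−5)·(−3)·(−1) = −15 ≡ 7, so v_4 = 7^{−1} = 8 (mod 11).
  i = 5 (α = 3): (3−1)(3−7)(3−5)(3−2) = 2·(−4)·(−2)·1 = 16 ≡ 5, so v_5 = 5^{−1} = 9 (mod 11).
  v = [3, 5, 8, 8, 9].
Step 2: syndromes of r = [4, 0, 5, 3, 10] (all sums mod 11).
  S_0 = Σ v_i r_i = 3·4 + 5·0 + 8·5 + 8·3 + 9·10 = 166 ≡ 1.
  S_1 = Σ v_i α_i r_i = 3·1·4 + 5·7·0 + 8·5·5 + 8·2·3 + 9·3·10 = 530 ≡ 2.
  α_i^2 mod 11 = [1, 5, 3, 4, 9].
  S_2 = Σ v_i α_i^2 r_i = 3·1·4 + 5·5·0 + 8·3·5 + 8·4·3 + 9·9·10 = 1038 ≡ 4.
  S = (1, 2, 4) ≠ 0, so r is not a codeword (an error is present).
Step 3: locate the error. For a single error e at position i, S_ℓ = v_i·e·α_i^ℓ, so α_err = S_1/S_0.
  S_0^{−1} = 1^{−1} = 1 (mod 11), so α_err = 2·1 = 2 ≡ 2 = α_4. Error position i = 4.
  Consistency check: S_2/S_1 = 4·6 = 24 ≡ 2 = α_err ✓ (single-error assumption holds).
Step 4: error magnitude e = S_0/v_4 = S_0·∏_{j≠4}(α_4 − α_j) = 1·7 = 7 ≡ 7 (mod 11).
Step 5: correct position 4: c_4 = r_4 − e = 3 − 7 ≡ 7 (mod 11). Hence c = [4, 0, 5, 7, 10].
  Check: interpolating c through the α_i gives m(x) = 1 + 3·x (degree < 2) with m(α_i) = c_i for every i, so c is indeed a codeword.


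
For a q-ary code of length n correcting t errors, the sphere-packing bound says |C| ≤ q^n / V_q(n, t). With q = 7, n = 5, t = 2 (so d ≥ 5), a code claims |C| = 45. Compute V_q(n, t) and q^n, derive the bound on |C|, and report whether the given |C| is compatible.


V_q(n, t) = 391, q^n = 16807, Hamming bound = 42, |C| = 45 > bound (violated).

Step 1: Compute V_q(n, t) = Σ_{j=0}^2 C(n, j) (q−1)^j.
  j = 0: C(5,0)·(6)^0 = 1·1 = 1.
  j = 1: C(5,1)·(6)^1 = 5·6 = 30.
  j = 2: C(5,2)·(6)^2 = 10·36 = 360.
  V_q(n, t) = 1 + 30 + 360 = 391.
Step 2: q^n = 7^5 = 16807.
Step 3: Hamming bound ⌊q^n / V_q(n,t)⌋ = ⌊16807/391⌋ = 42.
Step 4: Compare |C| = 45 to 42: violated.
The claimed |C| lies above the Hamming bound, so no 7-ary code of length 5 with d ≥ 5 can have 45 codewords.


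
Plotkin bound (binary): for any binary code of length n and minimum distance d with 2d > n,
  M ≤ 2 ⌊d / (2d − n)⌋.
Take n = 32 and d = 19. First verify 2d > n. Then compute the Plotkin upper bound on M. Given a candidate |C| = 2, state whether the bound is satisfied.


Plotkin bound M ≤ 6; given |C| = 2 ≤ bound (satisfied).

Check applicability: 2d = 38, n = 32.
2d − n = 6 > 0, so Plotkin applies.
Compute d/(2d−n) = 19/6 ≈ 3.1667.
⌊d/(2d−n)⌋ = 3.
Plotkin bound: M ≤ 2·3 = 6.
Given |C| = 2, check: satisfied.
This |C| is below the Plotkin bound.


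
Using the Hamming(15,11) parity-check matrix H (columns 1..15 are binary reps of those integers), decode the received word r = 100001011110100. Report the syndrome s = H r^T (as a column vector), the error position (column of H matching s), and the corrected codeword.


s = (1, 0, 1, 0)^T, error position = 10, corrected codeword c = 100001011010100

Compute s = H r^T mod 2 one row at a time:
  s_1 = 1 + 1 + 1 + 1 + 0 + 1 + 0 + 0 = 5 ≡ 1 (mod 2).
  s_2 = 0 + 0 + 1 + 0 + 0 + 1 + 0 + 0 = 2 ≡ 0 (mod 2).
  s_3 = 0 + 0 + 1 + 0 + 1 + 1 + 0 + 0 = 3 ≡ 1 (mod 2).
  s_4 = 1 + 0 + 0 + 0 + 1 + 1 + 1 + 0 = 4 ≡ 0 (mod 2).
s = (1, 0, 1, 0)^T — this equals column 10 of H (binary 1010), so error is at position 10.
Correct: flip bit 10 of r = 100001011110100 to get c = 100001011010100.


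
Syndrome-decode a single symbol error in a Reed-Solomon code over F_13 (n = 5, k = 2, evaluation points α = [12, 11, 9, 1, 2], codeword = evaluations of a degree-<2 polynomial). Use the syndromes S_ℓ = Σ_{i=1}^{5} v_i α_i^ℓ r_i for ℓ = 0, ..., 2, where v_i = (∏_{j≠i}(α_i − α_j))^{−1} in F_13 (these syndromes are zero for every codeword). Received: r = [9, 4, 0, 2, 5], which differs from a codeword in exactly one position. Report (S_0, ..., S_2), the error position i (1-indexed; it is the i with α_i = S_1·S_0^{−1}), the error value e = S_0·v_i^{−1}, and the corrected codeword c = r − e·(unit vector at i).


S = (12, 2, 9), error at position 2, error magnitude e = 11, c = [9, 6, 0, 2, 5].

Step 1: column multipliers v_i = (∏_{j≠i}(α_i − α_j))^{−1} mod 13.
  i = 1 (α = 12): (12−11)(12−9)(12−1)(12−2) = 1·3·11·10 = 330 ≡ 5, so v_1 = 5^{−1} = 8 (mod 13).
  i = 2 (α = 11): (11−12)(11−9)(11−1)(11−2) = (−1)·2·10·9 = −180 ≡ 2, so v_2 = 2^{−1} = 7 (mod 13).
  i = 3 (α = 9): (9−12)(9−11)(9−1)(9−2) = (−3)·(−2)·8·7 = 336 ≡ 11, so v_3 = 11^{−1} = 6 (mod 13).
  i = 4 (α = 1): (1−12)(1−11)(1−9)(1−2) = (−11)·(−10)·(−8)·(−1) = 880 ≡ 9, so v_4 = 9^{−1} = 3 (mod 13).
  i = 5 (α = 2): (2−12)(2−11)(2−9)(2−1) = (−10)·(−9)·(−7)·1 = −630 ≡ 7, so v_5 = 7^{−1} = 2 (mod 13).
  v = [8, 7, 6, 3, 2].
Step 2: syndromes of r = [9, 4, 0, 2, 5] (all sums mod 13).
  S_0 = Σ v_i r_i = 8·9 + 7·4 + 6·0 + 3·2 + 2·5 = 116 ≡ 12.
  S_1 = Σ v_i α_i r_i = 8·12·9 + 7·11·4 + 6·9·0 + 3·1·2 + 2·2·5 = 1198 ≡ 2.
  α_i^2 mod 13 = [1, 4, 3, 1, 4].
  S_2 = Σ v_i α_i^2 r_i = 8·1·9 + 7·4·4 + 6·3·0 + 3·1·2 + 2·4·5 = 230 ≡ 9.
  S = (12, 2, 9) ≠ 0, so r is not a codeword (an error is present).
Step 3: locate the error. For a single error e at position i, S_ℓ = v_i·e·α_i^ℓ, so α_err = S_1/S_0.
  S_0^{−1} = 12^{−1} = 12 (mod 13), so α_err = 2·12 = 24 ≡ 11 = α_2. Error position i = 2.
  Consistency check: S_2/S_1 = 9·7 = 63 ≡ 11 = α_err ✓ (single-error assumption holds).
Step 4: error magnitude e = S_0/v_2 = S_0·∏_{j≠2}(α_2 − α_j) = 12·2 = 24 ≡ 11 (mod 13).
Step 5: correct position 2: c_2 = r_2 − e = 4 − 11 ≡ 6 (mod 13). Hence c = [9, 6, 0, 2, 5].
  Check: interpolating c through the α_i gives m(x) = 12 + 3·x (degree < 2) with m(α_i) = c_i for every i, so c is indeed a codeword.


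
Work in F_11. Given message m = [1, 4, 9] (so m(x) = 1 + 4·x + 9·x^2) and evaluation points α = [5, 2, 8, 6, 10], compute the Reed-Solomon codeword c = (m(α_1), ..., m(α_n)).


c = [4, 1, 4, 8, 6]

Message polynomial: m(x) = 1 + 4·x + 9·x^2 (mod 11).
For each evaluation point α_i, compute m(α_i) mod 11:
  α_1 = 5: Horner steps 9 → 5 → 4, so m(5) = 4.
  α_2 = 2: Horner steps 9 → 0 → 1, so m(2) = 1.
  α_3 = 8: Horner steps 9 → 10 → 4, so m(8) = 4.
  α_4 = 6: Horner steps 9 → 3 → 8, so m(6) = 8.
  α_5 = 10: Horner steps 9 → 6 → 6, so m(10) = 6.
Codeword c = [4, 1, 4, 8, 6] ∈ F_11^5.


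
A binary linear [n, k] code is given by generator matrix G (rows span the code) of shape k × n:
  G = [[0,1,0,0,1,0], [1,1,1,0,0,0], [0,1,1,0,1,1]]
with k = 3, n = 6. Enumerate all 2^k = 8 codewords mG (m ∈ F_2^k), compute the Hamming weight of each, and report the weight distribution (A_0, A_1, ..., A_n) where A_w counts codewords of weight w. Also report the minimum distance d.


Weight distribution: A_0 = 1, A_2 = 2, A_3 = 4, A_4 = 1. Minimum distance d = 2.

Enumerate all 2^3 = 8 messages m ∈ F_2^3.
For each, compute codeword c = mG in F_2^6, then tally its weight.
  m = 000 → c = 000000, weight = 0.
  m = 100 → c = 010010, weight = 2.
  m = 010 → c = 111000, weight = 3.
  m = 110 → c = 101010, weight = 3.
  m = 001 → c = 011011, weight = 4.
  m = 101 → c = 001001, weight = 2.
  m = 011 → c = 100011, weight = 3.
  m = 111 → c = 110001, weight = 3.
Tally weights:
  weight 0: 1 codewords.
  weight 2: 2 codewords.
  weight 3: 4 codewords.
  weight 4: 1 codewords.
Minimum distance d = smallest w > 0 with A_w > 0 = 2.
Sanity: Σ A_w = 8 = 2^3 = 8 ✓.


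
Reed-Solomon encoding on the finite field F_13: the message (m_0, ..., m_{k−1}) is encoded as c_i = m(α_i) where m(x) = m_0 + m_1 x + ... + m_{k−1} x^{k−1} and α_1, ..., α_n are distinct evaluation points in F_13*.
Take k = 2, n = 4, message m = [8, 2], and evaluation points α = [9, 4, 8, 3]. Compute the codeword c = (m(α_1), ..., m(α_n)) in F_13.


c = [0, 3, 11, 1]

Message polynomial: m(x) = 8 + 2·x (mod 13).
For each evaluation point α_i, compute m(α_i) mod 13:
  α_1 = 9: Horner steps 2 → 0, so m(9) = 0.
  α_2 = 4: Horner steps 2 → 3, so m(4) = 3.
  α_3 = 8: Horner steps 2 → 11, so m(8) = 11.
  α_4 = 3: Horner steps 2 → 1, so m(3) = 1.
Codeword c = [0, 3, 11, 1] ∈ F_13^4.


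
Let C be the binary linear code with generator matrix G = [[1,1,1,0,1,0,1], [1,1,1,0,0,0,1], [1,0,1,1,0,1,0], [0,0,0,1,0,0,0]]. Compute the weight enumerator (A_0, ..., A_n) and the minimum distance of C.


Weight distribution: A_0 = 1, A_1 = 2, A_2 = 1, A_3 = 2, A_4 = 5, A_5 = 4, A_6 = 1. Minimum distance d = 1.

Enumerate all 2^4 = 16 messages m ∈ F_2^4.
For each, compute codeword c = mG in F_2^7, then tally its weight.
  m = 0000 → c = 0000000, weight = 0.
  m = 1000 → c = 1110101, weight = 5.
  m = 0100 → c = 1110001, weight = 4.
  m = 1100 → c = 0000100, weight = 1.
  m = 0010 → c = 1011010, weight = 4.
  m = 1010 → c = 0101111, weight = 5.
  m = 0110 → c = 0101011, weight = 4.
  m = 1110 → c = 1011110, weight = 5.
  m = 0001 → c = 0001000, weight = 1.
  m = 1001 → c = 1111101, weight = 6.
  m = 0101 → c = 1111001, weight = 5.
  m = 1101 → c = 0001100, weight = 2.
  m = 0011 → c = 1010010, weight = 3.
  m = 1011 → c = 0100111, weight = 4.
  m = 0111 → c = 0100011, weight = 3.
  m = 1111 → c = 1010110, weight = 4.
Tally weights:
  weight 0: 1 codewords.
  weight 1: 2 codewords.
  weight 2: 1 codewords.
  weight 3: 2 codewords.
  weight 4: 5 codewords.
  weight 5: 4 codewords.
  weight 6: 1 codewords.
Minimum distance d = smallest w > 0 with A_w > 0 = 1.
Sanity: Σ A_w = 16 = 2^4 = 16 ✓.


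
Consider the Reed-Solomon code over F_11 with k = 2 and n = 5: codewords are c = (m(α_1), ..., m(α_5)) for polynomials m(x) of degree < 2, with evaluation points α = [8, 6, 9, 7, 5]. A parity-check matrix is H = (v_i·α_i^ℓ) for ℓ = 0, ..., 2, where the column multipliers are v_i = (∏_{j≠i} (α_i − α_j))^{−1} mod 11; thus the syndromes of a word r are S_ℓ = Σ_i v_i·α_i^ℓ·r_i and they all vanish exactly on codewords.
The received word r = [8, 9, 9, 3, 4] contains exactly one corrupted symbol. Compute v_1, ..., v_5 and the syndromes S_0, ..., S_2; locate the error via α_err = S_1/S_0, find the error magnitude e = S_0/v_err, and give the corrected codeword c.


S = (9, 4, 3), error at position 3, error magnitude e = 7, c = [8, 9, 2, 3, 4].

Step 1: column multipliers v_i = (∏_{j≠i}(α_i − α_j))^{−1} mod 11.
  i = 1 (α = 8): (8−6)(8−9)(8−7)(8−5) = 2·(−1)·1·3 = −6 ≡ 5, so v_1 = 5^{−1} = 9 (mod 11).
  i = 2 (α = 6): (6−8)(6−9)(6−7)(6−5) = (−2)·(−3)·(−1)·1 = −6 ≡ 5, so v_2 = 5^{−1} = 9 (mod 11).
  i = 3 (α = 9): (9−8)(9−6)(9−7)(9−5) = 1·3·2·4 = 24 ≡ 2, so v_3 = 2^{−1} = 6 (mod 11).
  i = 4 (α = 7): (7−8)(7−6)(7−9)(7−5) = (−1)·1·(−2)·2 = 4 ≡ 4, so v_4 = 4^{−1} = 3 (mod 11).
  i = 5 (α = 5): (5−8)(5−6)(5−9)(5−7) = (−3)·(−1)·(−4)·(−2) = 24 ≡ 2, so v_5 = 2^{−1} = 6 (mod 11).
  v = [9, 9, 6, 3, 6].
Step 2: syndromes of r = [8, 9, 9, 3, 4] (all sums mod 11).
  S_0 = Σ v_i r_i = 9·8 + 9·9 + 6·9 + 3·3 + 6·4 = 240 ≡ 9.
  S_1 = Σ v_i α_i r_i = 9·8·8 + 9·6·9 + 6·9·9 + 3·7·3 + 6·5·4 = 1731 ≡ 4.
  α_i^2 mod 11 = [9, 3, 4, 5, 3].
  S_2 = Σ v_i α_i^2 r_i = 9·9·8 + 9·3·9 + 6·4·9 + 3·5·3 + 6·3·4 = 1224 ≡ 3.
  S = (9, 4, 3) ≠ 0, so r is not a codeword (an error is present).
Step 3: locate the error. For a single error e at position i, S_ℓ = v_i·e·α_i^ℓ, so α_err = S_1/S_0.
  S_0^{−1} = 9^{−1} = 5 (mod 11), so α_err = 4·5 = 20 ≡ 9 = α_3. Error position i = 3.
  Consistency check: S_2/S_1 = 3·3 = 9 ≡ 9 = α_err ✓ (single-error assumption holds).
Step 4: error magnitude e = S_0/v_3 = S_0·∏_{j≠3}(α_3 − α_j) = 9·2 = 18 ≡ 7 (mod 11).
Step 5: correct position 3: c_3 = r_3 − e = 9 − 7 ≡ 2 (mod 11). Hence c = [8, 9, 2, 3, 4].
  Check: interpolating c through the α_i gives m(x) = 1 + 5·x (degree < 2) with m(α_i) = c_i for every i, so c is indeed a codeword.


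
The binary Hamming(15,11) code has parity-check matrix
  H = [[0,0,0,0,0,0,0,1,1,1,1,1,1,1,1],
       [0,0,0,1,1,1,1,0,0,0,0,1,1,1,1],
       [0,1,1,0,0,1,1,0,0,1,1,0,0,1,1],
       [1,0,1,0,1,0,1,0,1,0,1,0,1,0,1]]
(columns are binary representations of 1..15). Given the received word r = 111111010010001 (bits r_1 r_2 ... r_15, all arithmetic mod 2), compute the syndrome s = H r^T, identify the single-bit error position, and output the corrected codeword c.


s = (1, 0, 1, 1)^T, error position = 11, corrected codeword c = 111111010000001

Compute s = H r^T mod 2 one row at a time:
  s_1 = 1 + 0 + 0 + 1 + 0 + 0 + 0 + 1 = 3 ≡ 1 (mod 2).
  s_2 = 1 + 1 + 1 + 0 + 0 + 0 + 0 + 1 = 4 ≡ 0 (mod 2).
  s_3 = 1 + 1 + 1 + 0 + 0 + 1 + 0 + 1 = 5 ≡ 1 (mod 2).
  s_4 = 1 + 1 + 1 + 0 + 0 + 1 + 0 + 1 = 5 ≡ 1 (mod 2).
s = (1, 0, 1, 1)^T — this equals column 11 of H (binary 1011), so error is at position 11.
Correct: flip bit 11 of r = 111111010010001 to get c = 111111010000001.


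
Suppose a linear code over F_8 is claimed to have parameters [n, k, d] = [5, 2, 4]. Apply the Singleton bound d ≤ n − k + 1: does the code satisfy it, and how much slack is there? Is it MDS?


Singleton RHS = n − k + 1 = 4, slack = 0, bound satisfied, MDS.

Singleton bound: d ≤ n − k + 1.
Here n = 5, k = 2, so n − k + 1 = 4.
Given d = 4, check d ≤ 4: YES.
Slack = (n − k + 1) − d = 0.
The code is MDS (slack = 0).
Description: the claimed parameters are [5, 2, 4]_8; such a code would be MDS (meets Singleton bound).


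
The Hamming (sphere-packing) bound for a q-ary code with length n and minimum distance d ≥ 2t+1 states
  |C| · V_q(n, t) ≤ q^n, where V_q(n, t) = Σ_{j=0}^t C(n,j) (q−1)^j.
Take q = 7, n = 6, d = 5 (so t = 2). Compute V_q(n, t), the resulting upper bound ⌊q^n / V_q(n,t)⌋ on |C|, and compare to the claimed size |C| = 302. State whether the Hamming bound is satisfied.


V_q(n, t) = 577, q^n = 117649, Hamming bound = 203, |C| = 302 > bound (violated).

Step 1: Compute V_q(n, t) = Σ_{j=0}^2 C(n, j) (q−1)^j.
  j = 0: C(6,0)·(6)^0 = 1·1 = 1.
  j = 1: C(6,1)·(6)^1 = 6·6 = 36.
  j = 2: C(6,2)·(6)^2 = 15·36 = 540.
  V_q(n, t) = 1 + 36 + 540 = 577.
Step 2: q^n = 7^6 = 117649.
Step 3: Hamming bound ⌊q^n / V_q(n,t)⌋ = ⌊117649/577⌋ = 203.
Step 4: Compare |C| = 302 to 203: violated.
The claimed |C| lies above the Hamming bound, so no 7-ary code of length 6 with d ≥ 5 can have 302 codewords.
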